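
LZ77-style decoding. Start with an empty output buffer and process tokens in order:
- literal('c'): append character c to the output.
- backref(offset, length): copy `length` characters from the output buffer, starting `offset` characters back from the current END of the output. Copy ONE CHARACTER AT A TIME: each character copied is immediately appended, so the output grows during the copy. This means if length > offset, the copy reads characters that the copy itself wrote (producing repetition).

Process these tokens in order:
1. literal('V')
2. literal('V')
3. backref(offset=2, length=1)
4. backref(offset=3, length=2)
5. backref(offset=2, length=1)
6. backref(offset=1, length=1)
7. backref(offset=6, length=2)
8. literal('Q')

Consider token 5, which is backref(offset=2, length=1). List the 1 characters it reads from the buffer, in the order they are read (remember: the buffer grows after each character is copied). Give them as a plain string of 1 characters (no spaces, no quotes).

Answer: V

Derivation:
Token 1: literal('V'). Output: "V"
Token 2: literal('V'). Output: "VV"
Token 3: backref(off=2, len=1). Copied 'V' from pos 0. Output: "VVV"
Token 4: backref(off=3, len=2). Copied 'VV' from pos 0. Output: "VVVVV"
Token 5: backref(off=2, len=1). Buffer before: "VVVVV" (len 5)
  byte 1: read out[3]='V', append. Buffer now: "VVVVVV"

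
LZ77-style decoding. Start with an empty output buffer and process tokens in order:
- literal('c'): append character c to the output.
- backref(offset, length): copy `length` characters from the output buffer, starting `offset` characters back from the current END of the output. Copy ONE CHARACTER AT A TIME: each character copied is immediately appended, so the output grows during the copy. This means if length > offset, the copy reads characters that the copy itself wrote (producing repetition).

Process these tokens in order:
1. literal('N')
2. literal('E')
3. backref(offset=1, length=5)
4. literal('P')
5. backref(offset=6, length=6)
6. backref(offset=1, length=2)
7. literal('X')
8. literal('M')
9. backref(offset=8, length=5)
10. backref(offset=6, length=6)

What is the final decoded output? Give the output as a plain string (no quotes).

Token 1: literal('N'). Output: "N"
Token 2: literal('E'). Output: "NE"
Token 3: backref(off=1, len=5) (overlapping!). Copied 'EEEEE' from pos 1. Output: "NEEEEEE"
Token 4: literal('P'). Output: "NEEEEEEP"
Token 5: backref(off=6, len=6). Copied 'EEEEEP' from pos 2. Output: "NEEEEEEPEEEEEP"
Token 6: backref(off=1, len=2) (overlapping!). Copied 'PP' from pos 13. Output: "NEEEEEEPEEEEEPPP"
Token 7: literal('X'). Output: "NEEEEEEPEEEEEPPPX"
Token 8: literal('M'). Output: "NEEEEEEPEEEEEPPPXM"
Token 9: backref(off=8, len=5). Copied 'EEEPP' from pos 10. Output: "NEEEEEEPEEEEEPPPXMEEEPP"
Token 10: backref(off=6, len=6). Copied 'MEEEPP' from pos 17. Output: "NEEEEEEPEEEEEPPPXMEEEPPMEEEPP"

Answer: NEEEEEEPEEEEEPPPXMEEEPPMEEEPP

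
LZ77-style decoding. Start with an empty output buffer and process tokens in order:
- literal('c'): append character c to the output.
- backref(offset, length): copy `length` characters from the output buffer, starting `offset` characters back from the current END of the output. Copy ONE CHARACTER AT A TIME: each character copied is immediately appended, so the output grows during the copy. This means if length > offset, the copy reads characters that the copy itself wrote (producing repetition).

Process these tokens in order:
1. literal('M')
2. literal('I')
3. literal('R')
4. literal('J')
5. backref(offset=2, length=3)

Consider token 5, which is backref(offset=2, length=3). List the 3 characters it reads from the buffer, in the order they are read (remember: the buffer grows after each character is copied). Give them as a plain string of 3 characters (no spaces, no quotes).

Token 1: literal('M'). Output: "M"
Token 2: literal('I'). Output: "MI"
Token 3: literal('R'). Output: "MIR"
Token 4: literal('J'). Output: "MIRJ"
Token 5: backref(off=2, len=3). Buffer before: "MIRJ" (len 4)
  byte 1: read out[2]='R', append. Buffer now: "MIRJR"
  byte 2: read out[3]='J', append. Buffer now: "MIRJRJ"
  byte 3: read out[4]='R', append. Buffer now: "MIRJRJR"

Answer: RJR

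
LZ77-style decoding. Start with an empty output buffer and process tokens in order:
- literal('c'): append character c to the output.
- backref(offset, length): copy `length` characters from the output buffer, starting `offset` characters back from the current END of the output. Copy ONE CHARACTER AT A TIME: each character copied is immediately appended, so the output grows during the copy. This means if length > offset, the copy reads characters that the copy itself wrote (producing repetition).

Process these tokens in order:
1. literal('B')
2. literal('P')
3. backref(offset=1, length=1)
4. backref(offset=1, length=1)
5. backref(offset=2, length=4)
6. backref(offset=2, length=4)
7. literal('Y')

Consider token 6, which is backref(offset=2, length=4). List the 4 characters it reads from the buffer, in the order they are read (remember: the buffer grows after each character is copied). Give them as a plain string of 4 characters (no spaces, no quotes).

Token 1: literal('B'). Output: "B"
Token 2: literal('P'). Output: "BP"
Token 3: backref(off=1, len=1). Copied 'P' from pos 1. Output: "BPP"
Token 4: backref(off=1, len=1). Copied 'P' from pos 2. Output: "BPPP"
Token 5: backref(off=2, len=4) (overlapping!). Copied 'PPPP' from pos 2. Output: "BPPPPPPP"
Token 6: backref(off=2, len=4). Buffer before: "BPPPPPPP" (len 8)
  byte 1: read out[6]='P', append. Buffer now: "BPPPPPPPP"
  byte 2: read out[7]='P', append. Buffer now: "BPPPPPPPPP"
  byte 3: read out[8]='P', append. Buffer now: "BPPPPPPPPPP"
  byte 4: read out[9]='P', append. Buffer now: "BPPPPPPPPPPP"

Answer: PPPP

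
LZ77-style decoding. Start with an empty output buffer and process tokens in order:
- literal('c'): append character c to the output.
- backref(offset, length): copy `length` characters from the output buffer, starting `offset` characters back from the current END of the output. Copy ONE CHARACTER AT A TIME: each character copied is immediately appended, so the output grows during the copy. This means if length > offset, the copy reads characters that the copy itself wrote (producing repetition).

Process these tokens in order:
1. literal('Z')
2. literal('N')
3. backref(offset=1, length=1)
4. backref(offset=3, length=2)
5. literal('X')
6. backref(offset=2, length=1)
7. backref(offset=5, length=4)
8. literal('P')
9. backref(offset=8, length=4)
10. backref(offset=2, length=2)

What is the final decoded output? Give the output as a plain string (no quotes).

Answer: ZNNZNXNNZNXPNXNNNN

Derivation:
Token 1: literal('Z'). Output: "Z"
Token 2: literal('N'). Output: "ZN"
Token 3: backref(off=1, len=1). Copied 'N' from pos 1. Output: "ZNN"
Token 4: backref(off=3, len=2). Copied 'ZN' from pos 0. Output: "ZNNZN"
Token 5: literal('X'). Output: "ZNNZNX"
Token 6: backref(off=2, len=1). Copied 'N' from pos 4. Output: "ZNNZNXN"
Token 7: backref(off=5, len=4). Copied 'NZNX' from pos 2. Output: "ZNNZNXNNZNX"
Token 8: literal('P'). Output: "ZNNZNXNNZNXP"
Token 9: backref(off=8, len=4). Copied 'NXNN' from pos 4. Output: "ZNNZNXNNZNXPNXNN"
Token 10: backref(off=2, len=2). Copied 'NN' from pos 14. Output: "ZNNZNXNNZNXPNXNNNN"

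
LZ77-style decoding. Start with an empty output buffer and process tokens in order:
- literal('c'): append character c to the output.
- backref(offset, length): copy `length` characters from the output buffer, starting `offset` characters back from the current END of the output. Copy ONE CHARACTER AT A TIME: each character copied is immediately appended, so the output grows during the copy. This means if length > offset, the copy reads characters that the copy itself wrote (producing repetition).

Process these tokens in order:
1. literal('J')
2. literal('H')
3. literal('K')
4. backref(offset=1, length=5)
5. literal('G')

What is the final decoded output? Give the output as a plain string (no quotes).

Answer: JHKKKKKKG

Derivation:
Token 1: literal('J'). Output: "J"
Token 2: literal('H'). Output: "JH"
Token 3: literal('K'). Output: "JHK"
Token 4: backref(off=1, len=5) (overlapping!). Copied 'KKKKK' from pos 2. Output: "JHKKKKKK"
Token 5: literal('G'). Output: "JHKKKKKKG"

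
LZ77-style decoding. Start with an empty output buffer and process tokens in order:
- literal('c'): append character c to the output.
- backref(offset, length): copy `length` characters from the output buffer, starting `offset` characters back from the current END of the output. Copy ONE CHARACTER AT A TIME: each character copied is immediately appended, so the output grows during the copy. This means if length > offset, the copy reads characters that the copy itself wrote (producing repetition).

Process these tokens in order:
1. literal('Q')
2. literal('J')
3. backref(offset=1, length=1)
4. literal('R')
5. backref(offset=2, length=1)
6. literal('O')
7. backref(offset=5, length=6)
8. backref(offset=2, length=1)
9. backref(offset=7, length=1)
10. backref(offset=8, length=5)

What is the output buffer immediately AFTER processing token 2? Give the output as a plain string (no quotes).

Answer: QJ

Derivation:
Token 1: literal('Q'). Output: "Q"
Token 2: literal('J'). Output: "QJ"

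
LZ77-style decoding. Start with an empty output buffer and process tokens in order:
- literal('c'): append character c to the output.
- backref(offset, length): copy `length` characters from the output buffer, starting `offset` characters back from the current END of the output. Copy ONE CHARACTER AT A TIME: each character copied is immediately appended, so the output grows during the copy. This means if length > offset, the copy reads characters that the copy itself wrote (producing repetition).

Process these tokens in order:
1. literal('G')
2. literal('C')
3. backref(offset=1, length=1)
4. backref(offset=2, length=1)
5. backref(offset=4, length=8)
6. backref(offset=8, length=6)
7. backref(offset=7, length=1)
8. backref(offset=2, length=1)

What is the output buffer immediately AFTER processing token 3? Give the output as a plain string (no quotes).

Answer: GCC

Derivation:
Token 1: literal('G'). Output: "G"
Token 2: literal('C'). Output: "GC"
Token 3: backref(off=1, len=1). Copied 'C' from pos 1. Output: "GCC"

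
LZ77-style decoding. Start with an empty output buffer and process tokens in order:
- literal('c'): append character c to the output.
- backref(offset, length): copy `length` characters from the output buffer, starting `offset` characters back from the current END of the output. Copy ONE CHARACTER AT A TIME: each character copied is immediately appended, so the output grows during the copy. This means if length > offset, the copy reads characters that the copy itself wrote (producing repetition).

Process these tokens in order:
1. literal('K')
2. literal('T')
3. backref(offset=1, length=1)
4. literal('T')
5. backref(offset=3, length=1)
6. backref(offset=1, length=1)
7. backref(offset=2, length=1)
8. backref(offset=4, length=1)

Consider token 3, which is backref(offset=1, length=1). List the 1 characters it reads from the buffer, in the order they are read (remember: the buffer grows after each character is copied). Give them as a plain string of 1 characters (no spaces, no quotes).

Answer: T

Derivation:
Token 1: literal('K'). Output: "K"
Token 2: literal('T'). Output: "KT"
Token 3: backref(off=1, len=1). Buffer before: "KT" (len 2)
  byte 1: read out[1]='T', append. Buffer now: "KTT"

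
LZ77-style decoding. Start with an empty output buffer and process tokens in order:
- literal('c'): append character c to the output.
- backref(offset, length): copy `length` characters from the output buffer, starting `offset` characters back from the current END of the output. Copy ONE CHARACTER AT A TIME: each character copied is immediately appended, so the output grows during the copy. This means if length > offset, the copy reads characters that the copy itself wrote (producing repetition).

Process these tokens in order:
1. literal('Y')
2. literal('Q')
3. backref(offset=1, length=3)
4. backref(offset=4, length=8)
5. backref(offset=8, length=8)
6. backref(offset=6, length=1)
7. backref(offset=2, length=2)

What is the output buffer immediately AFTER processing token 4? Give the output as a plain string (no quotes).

Answer: YQQQQQQQQQQQQ

Derivation:
Token 1: literal('Y'). Output: "Y"
Token 2: literal('Q'). Output: "YQ"
Token 3: backref(off=1, len=3) (overlapping!). Copied 'QQQ' from pos 1. Output: "YQQQQ"
Token 4: backref(off=4, len=8) (overlapping!). Copied 'QQQQQQQQ' from pos 1. Output: "YQQQQQQQQQQQQ"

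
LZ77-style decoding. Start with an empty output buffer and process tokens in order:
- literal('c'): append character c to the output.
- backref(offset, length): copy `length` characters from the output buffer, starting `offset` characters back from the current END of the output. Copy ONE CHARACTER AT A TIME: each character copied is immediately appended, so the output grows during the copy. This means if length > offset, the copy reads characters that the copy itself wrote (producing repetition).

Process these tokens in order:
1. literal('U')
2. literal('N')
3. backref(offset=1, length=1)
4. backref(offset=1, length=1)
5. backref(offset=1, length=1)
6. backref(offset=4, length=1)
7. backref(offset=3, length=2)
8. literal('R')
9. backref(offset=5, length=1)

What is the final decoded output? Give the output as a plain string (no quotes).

Answer: UNNNNNNNRN

Derivation:
Token 1: literal('U'). Output: "U"
Token 2: literal('N'). Output: "UN"
Token 3: backref(off=1, len=1). Copied 'N' from pos 1. Output: "UNN"
Token 4: backref(off=1, len=1). Copied 'N' from pos 2. Output: "UNNN"
Token 5: backref(off=1, len=1). Copied 'N' from pos 3. Output: "UNNNN"
Token 6: backref(off=4, len=1). Copied 'N' from pos 1. Output: "UNNNNN"
Token 7: backref(off=3, len=2). Copied 'NN' from pos 3. Output: "UNNNNNNN"
Token 8: literal('R'). Output: "UNNNNNNNR"
Token 9: backref(off=5, len=1). Copied 'N' from pos 4. Output: "UNNNNNNNRN"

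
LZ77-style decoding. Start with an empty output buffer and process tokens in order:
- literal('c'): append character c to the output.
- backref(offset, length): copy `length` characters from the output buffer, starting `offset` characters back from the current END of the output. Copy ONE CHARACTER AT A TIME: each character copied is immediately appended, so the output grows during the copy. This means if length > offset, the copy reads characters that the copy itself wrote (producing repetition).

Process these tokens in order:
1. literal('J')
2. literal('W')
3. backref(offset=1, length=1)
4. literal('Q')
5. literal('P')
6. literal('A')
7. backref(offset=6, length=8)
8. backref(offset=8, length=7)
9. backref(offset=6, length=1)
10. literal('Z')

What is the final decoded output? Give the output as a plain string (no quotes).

Token 1: literal('J'). Output: "J"
Token 2: literal('W'). Output: "JW"
Token 3: backref(off=1, len=1). Copied 'W' from pos 1. Output: "JWW"
Token 4: literal('Q'). Output: "JWWQ"
Token 5: literal('P'). Output: "JWWQP"
Token 6: literal('A'). Output: "JWWQPA"
Token 7: backref(off=6, len=8) (overlapping!). Copied 'JWWQPAJW' from pos 0. Output: "JWWQPAJWWQPAJW"
Token 8: backref(off=8, len=7). Copied 'JWWQPAJ' from pos 6. Output: "JWWQPAJWWQPAJWJWWQPAJ"
Token 9: backref(off=6, len=1). Copied 'W' from pos 15. Output: "JWWQPAJWWQPAJWJWWQPAJW"
Token 10: literal('Z'). Output: "JWWQPAJWWQPAJWJWWQPAJWZ"

Answer: JWWQPAJWWQPAJWJWWQPAJWZ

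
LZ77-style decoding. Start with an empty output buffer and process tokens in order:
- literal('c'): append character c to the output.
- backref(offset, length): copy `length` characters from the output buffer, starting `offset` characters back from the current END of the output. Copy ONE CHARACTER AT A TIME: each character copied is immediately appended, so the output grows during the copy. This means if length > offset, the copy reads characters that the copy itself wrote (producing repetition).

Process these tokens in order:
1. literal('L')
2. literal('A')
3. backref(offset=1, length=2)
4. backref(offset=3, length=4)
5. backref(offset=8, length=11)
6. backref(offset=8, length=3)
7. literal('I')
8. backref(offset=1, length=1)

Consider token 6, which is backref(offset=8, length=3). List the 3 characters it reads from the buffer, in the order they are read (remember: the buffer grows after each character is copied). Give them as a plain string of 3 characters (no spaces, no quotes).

Answer: AAA

Derivation:
Token 1: literal('L'). Output: "L"
Token 2: literal('A'). Output: "LA"
Token 3: backref(off=1, len=2) (overlapping!). Copied 'AA' from pos 1. Output: "LAAA"
Token 4: backref(off=3, len=4) (overlapping!). Copied 'AAAA' from pos 1. Output: "LAAAAAAA"
Token 5: backref(off=8, len=11) (overlapping!). Copied 'LAAAAAAALAA' from pos 0. Output: "LAAAAAAALAAAAAAALAA"
Token 6: backref(off=8, len=3). Buffer before: "LAAAAAAALAAAAAAALAA" (len 19)
  byte 1: read out[11]='A', append. Buffer now: "LAAAAAAALAAAAAAALAAA"
  byte 2: read out[12]='A', append. Buffer now: "LAAAAAAALAAAAAAALAAAA"
  byte 3: read out[13]='A', append. Buffer now: "LAAAAAAALAAAAAAALAAAAA"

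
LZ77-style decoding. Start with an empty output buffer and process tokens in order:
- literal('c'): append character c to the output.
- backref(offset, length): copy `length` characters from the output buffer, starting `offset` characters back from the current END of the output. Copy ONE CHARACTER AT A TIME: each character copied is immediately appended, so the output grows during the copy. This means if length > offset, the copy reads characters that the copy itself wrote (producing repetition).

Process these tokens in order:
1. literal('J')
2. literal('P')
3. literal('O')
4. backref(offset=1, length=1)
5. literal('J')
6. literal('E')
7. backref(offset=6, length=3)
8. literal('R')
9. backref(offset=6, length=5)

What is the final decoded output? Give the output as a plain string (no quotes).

Token 1: literal('J'). Output: "J"
Token 2: literal('P'). Output: "JP"
Token 3: literal('O'). Output: "JPO"
Token 4: backref(off=1, len=1). Copied 'O' from pos 2. Output: "JPOO"
Token 5: literal('J'). Output: "JPOOJ"
Token 6: literal('E'). Output: "JPOOJE"
Token 7: backref(off=6, len=3). Copied 'JPO' from pos 0. Output: "JPOOJEJPO"
Token 8: literal('R'). Output: "JPOOJEJPOR"
Token 9: backref(off=6, len=5). Copied 'JEJPO' from pos 4. Output: "JPOOJEJPORJEJPO"

Answer: JPOOJEJPORJEJPO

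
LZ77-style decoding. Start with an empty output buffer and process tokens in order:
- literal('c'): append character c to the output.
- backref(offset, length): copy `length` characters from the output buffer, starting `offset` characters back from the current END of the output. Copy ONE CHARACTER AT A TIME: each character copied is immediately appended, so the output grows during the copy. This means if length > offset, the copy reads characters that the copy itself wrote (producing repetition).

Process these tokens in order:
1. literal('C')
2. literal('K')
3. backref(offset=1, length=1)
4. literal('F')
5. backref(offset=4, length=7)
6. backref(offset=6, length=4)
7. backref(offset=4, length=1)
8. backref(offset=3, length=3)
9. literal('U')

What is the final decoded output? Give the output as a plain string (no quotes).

Token 1: literal('C'). Output: "C"
Token 2: literal('K'). Output: "CK"
Token 3: backref(off=1, len=1). Copied 'K' from pos 1. Output: "CKK"
Token 4: literal('F'). Output: "CKKF"
Token 5: backref(off=4, len=7) (overlapping!). Copied 'CKKFCKK' from pos 0. Output: "CKKFCKKFCKK"
Token 6: backref(off=6, len=4). Copied 'KKFC' from pos 5. Output: "CKKFCKKFCKKKKFC"
Token 7: backref(off=4, len=1). Copied 'K' from pos 11. Output: "CKKFCKKFCKKKKFCK"
Token 8: backref(off=3, len=3). Copied 'FCK' from pos 13. Output: "CKKFCKKFCKKKKFCKFCK"
Token 9: literal('U'). Output: "CKKFCKKFCKKKKFCKFCKU"

Answer: CKKFCKKFCKKKKFCKFCKU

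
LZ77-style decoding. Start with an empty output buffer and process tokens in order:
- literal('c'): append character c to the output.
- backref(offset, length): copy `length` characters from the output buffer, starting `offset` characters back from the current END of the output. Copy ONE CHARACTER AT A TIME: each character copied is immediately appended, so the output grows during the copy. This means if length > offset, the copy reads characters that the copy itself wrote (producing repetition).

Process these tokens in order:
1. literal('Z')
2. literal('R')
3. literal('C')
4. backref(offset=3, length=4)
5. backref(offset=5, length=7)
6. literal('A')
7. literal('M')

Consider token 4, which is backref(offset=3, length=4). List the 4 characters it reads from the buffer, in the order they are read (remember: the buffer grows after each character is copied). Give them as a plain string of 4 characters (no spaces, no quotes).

Token 1: literal('Z'). Output: "Z"
Token 2: literal('R'). Output: "ZR"
Token 3: literal('C'). Output: "ZRC"
Token 4: backref(off=3, len=4). Buffer before: "ZRC" (len 3)
  byte 1: read out[0]='Z', append. Buffer now: "ZRCZ"
  byte 2: read out[1]='R', append. Buffer now: "ZRCZR"
  byte 3: read out[2]='C', append. Buffer now: "ZRCZRC"
  byte 4: read out[3]='Z', append. Buffer now: "ZRCZRCZ"

Answer: ZRCZ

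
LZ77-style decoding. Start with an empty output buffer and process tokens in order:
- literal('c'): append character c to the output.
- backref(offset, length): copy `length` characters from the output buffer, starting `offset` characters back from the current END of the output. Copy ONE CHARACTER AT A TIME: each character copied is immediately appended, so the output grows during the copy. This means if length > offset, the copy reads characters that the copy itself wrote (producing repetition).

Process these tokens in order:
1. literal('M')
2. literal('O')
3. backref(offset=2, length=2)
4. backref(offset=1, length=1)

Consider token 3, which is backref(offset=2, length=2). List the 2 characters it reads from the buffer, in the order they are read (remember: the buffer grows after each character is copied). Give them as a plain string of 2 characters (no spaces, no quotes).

Token 1: literal('M'). Output: "M"
Token 2: literal('O'). Output: "MO"
Token 3: backref(off=2, len=2). Buffer before: "MO" (len 2)
  byte 1: read out[0]='M', append. Buffer now: "MOM"
  byte 2: read out[1]='O', append. Buffer now: "MOMO"

Answer: MO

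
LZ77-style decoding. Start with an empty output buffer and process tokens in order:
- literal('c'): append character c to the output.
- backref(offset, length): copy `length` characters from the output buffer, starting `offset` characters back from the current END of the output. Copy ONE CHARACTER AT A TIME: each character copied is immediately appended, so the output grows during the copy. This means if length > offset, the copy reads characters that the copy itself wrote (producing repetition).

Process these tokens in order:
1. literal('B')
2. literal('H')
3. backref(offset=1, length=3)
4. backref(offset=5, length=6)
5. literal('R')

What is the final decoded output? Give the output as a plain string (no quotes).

Token 1: literal('B'). Output: "B"
Token 2: literal('H'). Output: "BH"
Token 3: backref(off=1, len=3) (overlapping!). Copied 'HHH' from pos 1. Output: "BHHHH"
Token 4: backref(off=5, len=6) (overlapping!). Copied 'BHHHHB' from pos 0. Output: "BHHHHBHHHHB"
Token 5: literal('R'). Output: "BHHHHBHHHHBR"

Answer: BHHHHBHHHHBR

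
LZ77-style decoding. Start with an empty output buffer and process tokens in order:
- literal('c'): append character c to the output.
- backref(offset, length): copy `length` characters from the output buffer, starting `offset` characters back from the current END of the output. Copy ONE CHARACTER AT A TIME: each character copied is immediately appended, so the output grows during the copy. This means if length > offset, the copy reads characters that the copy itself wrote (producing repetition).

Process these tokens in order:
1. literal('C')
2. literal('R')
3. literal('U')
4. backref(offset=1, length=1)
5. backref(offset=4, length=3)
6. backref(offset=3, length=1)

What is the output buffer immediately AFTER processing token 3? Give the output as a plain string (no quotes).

Answer: CRU

Derivation:
Token 1: literal('C'). Output: "C"
Token 2: literal('R'). Output: "CR"
Token 3: literal('U'). Output: "CRU"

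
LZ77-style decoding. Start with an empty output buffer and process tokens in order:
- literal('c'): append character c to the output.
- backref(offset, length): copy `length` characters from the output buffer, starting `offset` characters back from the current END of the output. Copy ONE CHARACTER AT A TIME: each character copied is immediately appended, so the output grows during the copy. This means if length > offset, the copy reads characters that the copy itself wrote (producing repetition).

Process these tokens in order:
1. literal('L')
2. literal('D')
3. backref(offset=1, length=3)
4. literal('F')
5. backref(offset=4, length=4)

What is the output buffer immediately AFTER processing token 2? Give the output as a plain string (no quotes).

Token 1: literal('L'). Output: "L"
Token 2: literal('D'). Output: "LD"

Answer: LD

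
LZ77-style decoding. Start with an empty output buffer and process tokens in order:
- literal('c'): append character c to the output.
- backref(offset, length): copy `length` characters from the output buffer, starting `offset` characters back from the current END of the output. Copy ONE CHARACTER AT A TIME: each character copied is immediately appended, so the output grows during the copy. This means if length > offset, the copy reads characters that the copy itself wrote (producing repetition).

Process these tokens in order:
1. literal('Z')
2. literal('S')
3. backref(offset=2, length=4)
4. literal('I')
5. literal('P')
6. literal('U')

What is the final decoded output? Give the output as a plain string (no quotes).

Answer: ZSZSZSIPU

Derivation:
Token 1: literal('Z'). Output: "Z"
Token 2: literal('S'). Output: "ZS"
Token 3: backref(off=2, len=4) (overlapping!). Copied 'ZSZS' from pos 0. Output: "ZSZSZS"
Token 4: literal('I'). Output: "ZSZSZSI"
Token 5: literal('P'). Output: "ZSZSZSIP"
Token 6: literal('U'). Output: "ZSZSZSIPU"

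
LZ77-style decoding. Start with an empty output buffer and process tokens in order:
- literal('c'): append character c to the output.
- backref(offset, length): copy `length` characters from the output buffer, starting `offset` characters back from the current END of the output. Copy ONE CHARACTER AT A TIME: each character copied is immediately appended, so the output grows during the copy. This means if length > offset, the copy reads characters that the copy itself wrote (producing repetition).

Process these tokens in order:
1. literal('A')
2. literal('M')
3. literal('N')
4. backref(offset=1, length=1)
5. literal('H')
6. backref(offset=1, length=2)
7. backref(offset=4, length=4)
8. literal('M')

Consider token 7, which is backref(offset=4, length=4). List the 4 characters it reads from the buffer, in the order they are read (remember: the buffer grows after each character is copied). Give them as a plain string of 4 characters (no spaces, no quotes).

Token 1: literal('A'). Output: "A"
Token 2: literal('M'). Output: "AM"
Token 3: literal('N'). Output: "AMN"
Token 4: backref(off=1, len=1). Copied 'N' from pos 2. Output: "AMNN"
Token 5: literal('H'). Output: "AMNNH"
Token 6: backref(off=1, len=2) (overlapping!). Copied 'HH' from pos 4. Output: "AMNNHHH"
Token 7: backref(off=4, len=4). Buffer before: "AMNNHHH" (len 7)
  byte 1: read out[3]='N', append. Buffer now: "AMNNHHHN"
  byte 2: read out[4]='H', append. Buffer now: "AMNNHHHNH"
  byte 3: read out[5]='H', append. Buffer now: "AMNNHHHNHH"
  byte 4: read out[6]='H', append. Buffer now: "AMNNHHHNHHH"

Answer: NHHH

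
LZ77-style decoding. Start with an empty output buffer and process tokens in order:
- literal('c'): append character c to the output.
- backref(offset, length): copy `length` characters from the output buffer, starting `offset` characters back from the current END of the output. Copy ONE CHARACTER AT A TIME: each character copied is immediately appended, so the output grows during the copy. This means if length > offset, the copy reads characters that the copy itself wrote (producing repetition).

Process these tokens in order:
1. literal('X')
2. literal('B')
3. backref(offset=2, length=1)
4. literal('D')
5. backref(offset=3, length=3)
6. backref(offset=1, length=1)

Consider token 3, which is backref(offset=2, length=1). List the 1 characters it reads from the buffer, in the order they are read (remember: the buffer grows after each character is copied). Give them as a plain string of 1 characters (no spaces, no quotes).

Token 1: literal('X'). Output: "X"
Token 2: literal('B'). Output: "XB"
Token 3: backref(off=2, len=1). Buffer before: "XB" (len 2)
  byte 1: read out[0]='X', append. Buffer now: "XBX"

Answer: X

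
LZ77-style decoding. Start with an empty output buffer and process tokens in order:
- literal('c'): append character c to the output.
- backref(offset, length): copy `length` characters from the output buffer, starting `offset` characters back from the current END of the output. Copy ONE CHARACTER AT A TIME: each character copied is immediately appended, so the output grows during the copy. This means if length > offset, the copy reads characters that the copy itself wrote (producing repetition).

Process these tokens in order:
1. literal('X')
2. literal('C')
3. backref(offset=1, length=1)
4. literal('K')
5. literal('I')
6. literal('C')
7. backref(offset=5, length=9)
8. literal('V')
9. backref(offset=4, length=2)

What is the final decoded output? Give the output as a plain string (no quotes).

Answer: XCCKICCCKICCCKIVCK

Derivation:
Token 1: literal('X'). Output: "X"
Token 2: literal('C'). Output: "XC"
Token 3: backref(off=1, len=1). Copied 'C' from pos 1. Output: "XCC"
Token 4: literal('K'). Output: "XCCK"
Token 5: literal('I'). Output: "XCCKI"
Token 6: literal('C'). Output: "XCCKIC"
Token 7: backref(off=5, len=9) (overlapping!). Copied 'CCKICCCKI' from pos 1. Output: "XCCKICCCKICCCKI"
Token 8: literal('V'). Output: "XCCKICCCKICCCKIV"
Token 9: backref(off=4, len=2). Copied 'CK' from pos 12. Output: "XCCKICCCKICCCKIVCK"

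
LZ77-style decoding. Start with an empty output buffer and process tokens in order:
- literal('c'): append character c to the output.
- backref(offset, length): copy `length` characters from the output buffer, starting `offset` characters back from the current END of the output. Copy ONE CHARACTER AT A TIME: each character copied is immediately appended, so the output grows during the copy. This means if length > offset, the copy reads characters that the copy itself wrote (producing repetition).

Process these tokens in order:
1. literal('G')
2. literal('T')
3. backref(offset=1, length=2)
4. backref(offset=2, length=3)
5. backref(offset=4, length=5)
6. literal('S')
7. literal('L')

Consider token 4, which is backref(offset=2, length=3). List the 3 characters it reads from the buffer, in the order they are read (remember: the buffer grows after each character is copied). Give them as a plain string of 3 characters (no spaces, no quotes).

Token 1: literal('G'). Output: "G"
Token 2: literal('T'). Output: "GT"
Token 3: backref(off=1, len=2) (overlapping!). Copied 'TT' from pos 1. Output: "GTTT"
Token 4: backref(off=2, len=3). Buffer before: "GTTT" (len 4)
  byte 1: read out[2]='T', append. Buffer now: "GTTTT"
  byte 2: read out[3]='T', append. Buffer now: "GTTTTT"
  byte 3: read out[4]='T', append. Buffer now: "GTTTTTT"

Answer: TTT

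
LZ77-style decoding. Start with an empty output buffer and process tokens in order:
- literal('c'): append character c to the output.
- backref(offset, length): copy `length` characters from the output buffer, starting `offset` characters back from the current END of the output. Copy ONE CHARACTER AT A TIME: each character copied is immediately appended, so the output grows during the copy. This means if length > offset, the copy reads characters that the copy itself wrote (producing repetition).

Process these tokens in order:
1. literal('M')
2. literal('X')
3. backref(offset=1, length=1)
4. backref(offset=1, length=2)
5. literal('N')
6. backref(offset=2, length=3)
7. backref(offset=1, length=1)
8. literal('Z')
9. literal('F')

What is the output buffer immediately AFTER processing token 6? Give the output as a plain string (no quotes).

Answer: MXXXXNXNX

Derivation:
Token 1: literal('M'). Output: "M"
Token 2: literal('X'). Output: "MX"
Token 3: backref(off=1, len=1). Copied 'X' from pos 1. Output: "MXX"
Token 4: backref(off=1, len=2) (overlapping!). Copied 'XX' from pos 2. Output: "MXXXX"
Token 5: literal('N'). Output: "MXXXXN"
Token 6: backref(off=2, len=3) (overlapping!). Copied 'XNX' from pos 4. Output: "MXXXXNXNX"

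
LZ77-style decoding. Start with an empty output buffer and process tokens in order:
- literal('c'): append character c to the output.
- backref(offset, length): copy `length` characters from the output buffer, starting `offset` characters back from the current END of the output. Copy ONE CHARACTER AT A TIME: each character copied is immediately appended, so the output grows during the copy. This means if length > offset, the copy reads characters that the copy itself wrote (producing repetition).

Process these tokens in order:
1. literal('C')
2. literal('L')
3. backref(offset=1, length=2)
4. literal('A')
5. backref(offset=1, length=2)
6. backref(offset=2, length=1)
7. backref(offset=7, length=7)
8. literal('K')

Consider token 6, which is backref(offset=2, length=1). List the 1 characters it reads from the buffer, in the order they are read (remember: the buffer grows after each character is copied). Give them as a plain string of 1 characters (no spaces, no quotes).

Token 1: literal('C'). Output: "C"
Token 2: literal('L'). Output: "CL"
Token 3: backref(off=1, len=2) (overlapping!). Copied 'LL' from pos 1. Output: "CLLL"
Token 4: literal('A'). Output: "CLLLA"
Token 5: backref(off=1, len=2) (overlapping!). Copied 'AA' from pos 4. Output: "CLLLAAA"
Token 6: backref(off=2, len=1). Buffer before: "CLLLAAA" (len 7)
  byte 1: read out[5]='A', append. Buffer now: "CLLLAAAA"

Answer: A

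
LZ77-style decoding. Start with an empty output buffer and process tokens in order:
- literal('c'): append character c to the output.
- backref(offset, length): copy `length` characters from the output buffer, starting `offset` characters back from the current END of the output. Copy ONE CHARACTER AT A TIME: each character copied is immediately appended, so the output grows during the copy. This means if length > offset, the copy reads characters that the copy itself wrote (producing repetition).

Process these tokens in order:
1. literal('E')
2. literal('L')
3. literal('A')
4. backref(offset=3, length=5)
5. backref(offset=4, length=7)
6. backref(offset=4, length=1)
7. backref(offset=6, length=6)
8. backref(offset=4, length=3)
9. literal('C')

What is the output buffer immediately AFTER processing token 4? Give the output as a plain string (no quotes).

Token 1: literal('E'). Output: "E"
Token 2: literal('L'). Output: "EL"
Token 3: literal('A'). Output: "ELA"
Token 4: backref(off=3, len=5) (overlapping!). Copied 'ELAEL' from pos 0. Output: "ELAELAEL"

Answer: ELAELAEL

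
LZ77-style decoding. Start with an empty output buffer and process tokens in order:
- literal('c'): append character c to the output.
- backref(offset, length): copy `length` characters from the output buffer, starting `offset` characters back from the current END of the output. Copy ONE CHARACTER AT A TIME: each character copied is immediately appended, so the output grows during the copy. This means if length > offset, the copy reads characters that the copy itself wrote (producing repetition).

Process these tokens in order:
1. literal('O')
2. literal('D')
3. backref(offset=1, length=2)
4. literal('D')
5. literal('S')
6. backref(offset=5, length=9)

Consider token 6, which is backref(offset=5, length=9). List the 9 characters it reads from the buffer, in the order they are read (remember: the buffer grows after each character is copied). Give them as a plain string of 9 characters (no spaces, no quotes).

Answer: DDDDSDDDD

Derivation:
Token 1: literal('O'). Output: "O"
Token 2: literal('D'). Output: "OD"
Token 3: backref(off=1, len=2) (overlapping!). Copied 'DD' from pos 1. Output: "ODDD"
Token 4: literal('D'). Output: "ODDDD"
Token 5: literal('S'). Output: "ODDDDS"
Token 6: backref(off=5, len=9). Buffer before: "ODDDDS" (len 6)
  byte 1: read out[1]='D', append. Buffer now: "ODDDDSD"
  byte 2: read out[2]='D', append. Buffer now: "ODDDDSDD"
  byte 3: read out[3]='D', append. Buffer now: "ODDDDSDDD"
  byte 4: read out[4]='D', append. Buffer now: "ODDDDSDDDD"
  byte 5: read out[5]='S', append. Buffer now: "ODDDDSDDDDS"
  byte 6: read out[6]='D', append. Buffer now: "ODDDDSDDDDSD"
  byte 7: read out[7]='D', append. Buffer now: "ODDDDSDDDDSDD"
  byte 8: read out[8]='D', append. Buffer now: "ODDDDSDDDDSDDD"
  byte 9: read out[9]='D', append. Buffer now: "ODDDDSDDDDSDDDD"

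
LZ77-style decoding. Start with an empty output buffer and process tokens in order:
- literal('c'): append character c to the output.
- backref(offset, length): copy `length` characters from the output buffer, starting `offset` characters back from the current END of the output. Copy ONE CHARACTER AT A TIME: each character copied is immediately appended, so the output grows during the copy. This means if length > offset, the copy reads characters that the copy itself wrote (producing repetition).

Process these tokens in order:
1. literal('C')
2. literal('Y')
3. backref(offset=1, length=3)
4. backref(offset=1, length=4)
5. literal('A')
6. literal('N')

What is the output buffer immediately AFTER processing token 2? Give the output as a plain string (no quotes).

Answer: CY

Derivation:
Token 1: literal('C'). Output: "C"
Token 2: literal('Y'). Output: "CY"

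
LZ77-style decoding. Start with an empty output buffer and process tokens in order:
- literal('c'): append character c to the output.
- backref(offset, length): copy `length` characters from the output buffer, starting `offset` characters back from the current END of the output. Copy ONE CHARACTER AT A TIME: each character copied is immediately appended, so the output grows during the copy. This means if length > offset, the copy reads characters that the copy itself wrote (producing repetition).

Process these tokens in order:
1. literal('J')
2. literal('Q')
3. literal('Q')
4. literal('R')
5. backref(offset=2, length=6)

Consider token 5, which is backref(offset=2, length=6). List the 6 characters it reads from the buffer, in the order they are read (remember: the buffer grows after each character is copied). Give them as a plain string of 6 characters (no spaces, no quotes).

Answer: QRQRQR

Derivation:
Token 1: literal('J'). Output: "J"
Token 2: literal('Q'). Output: "JQ"
Token 3: literal('Q'). Output: "JQQ"
Token 4: literal('R'). Output: "JQQR"
Token 5: backref(off=2, len=6). Buffer before: "JQQR" (len 4)
  byte 1: read out[2]='Q', append. Buffer now: "JQQRQ"
  byte 2: read out[3]='R', append. Buffer now: "JQQRQR"
  byte 3: read out[4]='Q', append. Buffer now: "JQQRQRQ"
  byte 4: read out[5]='R', append. Buffer now: "JQQRQRQR"
  byte 5: read out[6]='Q', append. Buffer now: "JQQRQRQRQ"
  byte 6: read out[7]='R', append. Buffer now: "JQQRQRQRQR"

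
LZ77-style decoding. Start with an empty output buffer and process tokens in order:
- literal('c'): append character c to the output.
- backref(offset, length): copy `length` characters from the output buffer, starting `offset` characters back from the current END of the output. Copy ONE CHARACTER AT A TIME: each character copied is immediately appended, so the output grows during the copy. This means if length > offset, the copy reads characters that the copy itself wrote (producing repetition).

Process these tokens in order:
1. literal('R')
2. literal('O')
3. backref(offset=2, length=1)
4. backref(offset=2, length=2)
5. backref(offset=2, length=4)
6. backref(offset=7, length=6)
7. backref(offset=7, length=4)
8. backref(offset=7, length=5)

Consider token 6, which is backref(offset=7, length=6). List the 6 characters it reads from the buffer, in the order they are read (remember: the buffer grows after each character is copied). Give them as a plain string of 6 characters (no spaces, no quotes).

Token 1: literal('R'). Output: "R"
Token 2: literal('O'). Output: "RO"
Token 3: backref(off=2, len=1). Copied 'R' from pos 0. Output: "ROR"
Token 4: backref(off=2, len=2). Copied 'OR' from pos 1. Output: "ROROR"
Token 5: backref(off=2, len=4) (overlapping!). Copied 'OROR' from pos 3. Output: "ROROROROR"
Token 6: backref(off=7, len=6). Buffer before: "ROROROROR" (len 9)
  byte 1: read out[2]='R', append. Buffer now: "RORORORORR"
  byte 2: read out[3]='O', append. Buffer now: "RORORORORRO"
  byte 3: read out[4]='R', append. Buffer now: "RORORORORROR"
  byte 4: read out[5]='O', append. Buffer now: "RORORORORRORO"
  byte 5: read out[6]='R', append. Buffer now: "RORORORORROROR"
  byte 6: read out[7]='O', append. Buffer now: "RORORORORRORORO"

Answer: RORORO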